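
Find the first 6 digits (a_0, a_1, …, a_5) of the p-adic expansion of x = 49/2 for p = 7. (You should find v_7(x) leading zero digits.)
(a_0, …, a_5) = (0, 0, 4, 3, 3, 3)

v_7(49/2) = 2, so a_0 = ... = a_1 = 0. Factor out: x = 7^2 · u with u = 1/2 a unit in ℤ_7. Expand u iteratively via a_{v+i} = u_i mod 7, u_{i+1} = (u_i − a_{v+i})/7:
  u_0 = 1/2;  a_2 = 4;  u_1 = (u_0 − 4)/7 = -1/2
  u_1 = -1/2;  a_3 = 3;  u_2 = (u_1 − 3)/7 = -1/2
  u_2 = -1/2;  a_4 = 3;  u_3 = (u_2 − 3)/7 = -1/2
  u_3 = -1/2;  a_5 = 3;  u_4 = (u_3 − 3)/7 = -1/2
Digits: (0, 0, 4, 3, 3, 3).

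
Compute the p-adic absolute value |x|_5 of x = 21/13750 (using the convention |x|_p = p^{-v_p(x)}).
|21/13750|_5 = 625

Step 1 — compute v_5(x) by factoring powers of 5 out of the numerator and denominator: v_5(21/13750) = -4. Step 2 — apply |x|_p = p^{-v_p(x)} = 5^{4} = 625.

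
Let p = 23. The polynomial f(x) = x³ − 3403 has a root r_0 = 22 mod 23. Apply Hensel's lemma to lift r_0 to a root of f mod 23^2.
r_1 = 252 (mod 529)

Hensel: r_{i+1} = r_i − f(r_i)/f′(r_i) mod 23^{i+2}, where f′(x) = 3x². Iterate:
  r_0 = 22 (mod 23)
  r_1 = 252 (mod 529)
Final: r = 252 with f(r) ≡ 0 mod 23^2.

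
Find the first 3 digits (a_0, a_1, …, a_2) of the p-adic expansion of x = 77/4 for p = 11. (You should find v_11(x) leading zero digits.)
(a_0, …, a_2) = (0, 10, 2)

v_11(77/4) = 1, so a_0 = ... = a_0 = 0. Factor out: x = 11^1 · u with u = 7/4 a unit in ℤ_11. Expand u iteratively via a_{v+i} = u_i mod 11, u_{i+1} = (u_i − a_{v+i})/11:
  u_0 = 7/4;  a_1 = 10;  u_1 = (u_0 − 10)/11 = -3/4
  u_1 = -3/4;  a_2 = 2;  u_2 = (u_1 − 2)/11 = -1/4
Digits: (0, 10, 2).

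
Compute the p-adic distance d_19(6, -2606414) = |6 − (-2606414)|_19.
d_19(6, -2606414) = 1/130321

Step 1 — x − y = 6 − (-2606414) = 2606420. Step 2 — v_19(2606420) = 4 (factor: 2606420 = (19^4 · 20); the sign does not affect v_p). Step 3 — |x − y|_19 = 19^{-4} = 1/130321.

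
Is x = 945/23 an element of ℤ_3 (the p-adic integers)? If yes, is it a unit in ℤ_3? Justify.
x ∈ ℤ_3 but not a unit; v_3(x) = 3 > 0

ℤ_3 = {x ∈ ℚ_3 : v_3(x) ≥ 0} and ℤ_3^× = {x ∈ ℤ_3 : v_3(x) = 0}. Here v_3(945/23) = v_3(num) − v_3(den) = 3; compare against these criteria.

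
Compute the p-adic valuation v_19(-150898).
v_19(-150898) = 3

v_19(n) is the largest exponent k such that 19^k divides n. Factor out: -150898 = -19^3 · 22. (Sign doesn't affect v_p.) So v_19(-150898) = 3.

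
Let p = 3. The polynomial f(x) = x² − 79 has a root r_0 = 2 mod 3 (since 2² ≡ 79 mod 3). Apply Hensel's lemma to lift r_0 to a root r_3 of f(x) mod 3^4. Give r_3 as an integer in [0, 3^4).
r_3 = 59 (mod 81)

Hensel's recurrence: r_{i+1} = r_i − f(r_i)·(f′(r_i))^{-1} mod 3^{i+2}, with f′(x) = 2x. Iterate:
  r_0 = 2 (mod 3)
  r_1 = 5 (mod 9)
  r_2 = 5 (mod 27)
  r_3 = 59 (mod 81)
Final: r_3 = 59, and one checks f(r_3) ≡ 0 mod 3^4.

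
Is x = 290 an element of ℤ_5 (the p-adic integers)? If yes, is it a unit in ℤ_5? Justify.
x ∈ ℤ_5 but not a unit; v_5(x) = 1 > 0

ℤ_5 = {x ∈ ℚ_5 : v_5(x) ≥ 0} and ℤ_5^× = {x ∈ ℤ_5 : v_5(x) = 0}. Here v_5(290) = v_5(num) − v_5(den) = 1; compare against these criteria.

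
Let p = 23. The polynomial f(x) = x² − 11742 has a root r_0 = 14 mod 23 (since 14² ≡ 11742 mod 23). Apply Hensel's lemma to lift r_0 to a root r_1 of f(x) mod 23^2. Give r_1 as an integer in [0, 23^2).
r_1 = 313 (mod 529)

Hensel's recurrence: r_{i+1} = r_i − f(r_i)·(f′(r_i))^{-1} mod 23^{i+2}, with f′(x) = 2x. Iterate:
  r_0 = 14 (mod 23)
  r_1 = 313 (mod 529)
Final: r_1 = 313, and one checks f(r_1) ≡ 0 mod 23^2.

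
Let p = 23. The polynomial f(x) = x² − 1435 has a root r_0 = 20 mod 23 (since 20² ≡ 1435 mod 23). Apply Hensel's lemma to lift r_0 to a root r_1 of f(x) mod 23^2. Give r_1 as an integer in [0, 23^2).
r_1 = 112 (mod 529)

Hensel's recurrence: r_{i+1} = r_i − f(r_i)·(f′(r_i))^{-1} mod 23^{i+2}, with f′(x) = 2x. Iterate:
  r_0 = 20 (mod 23)
  r_1 = 112 (mod 529)
Final: r_1 = 112, and one checks f(r_1) ≡ 0 mod 23^2.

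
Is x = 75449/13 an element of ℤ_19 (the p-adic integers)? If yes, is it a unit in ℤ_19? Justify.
x ∈ ℤ_19 but not a unit; v_19(x) = 3 > 0

ℤ_19 = {x ∈ ℚ_19 : v_19(x) ≥ 0} and ℤ_19^× = {x ∈ ℤ_19 : v_19(x) = 0}. Here v_19(75449/13) = v_19(num) − v_19(den) = 3; compare against these criteria.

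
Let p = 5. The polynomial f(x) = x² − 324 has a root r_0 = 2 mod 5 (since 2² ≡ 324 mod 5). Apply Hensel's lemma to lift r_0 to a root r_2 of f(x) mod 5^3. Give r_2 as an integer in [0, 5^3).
r_2 = 107 (mod 125)

Hensel's recurrence: r_{i+1} = r_i − f(r_i)·(f′(r_i))^{-1} mod 5^{i+2}, with f′(x) = 2x. Iterate:
  r_0 = 2 (mod 5)
  r_1 = 7 (mod 25)
  r_2 = 107 (mod 125)
Final: r_2 = 107, and one checks f(r_2) ≡ 0 mod 5^3.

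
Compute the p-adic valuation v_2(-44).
v_2(-44) = 2

v_2(n) is the largest exponent k such that 2^k divides n. Factor out: -44 = -2^2 · 11. (Sign doesn't affect v_p.) So v_2(-44) = 2.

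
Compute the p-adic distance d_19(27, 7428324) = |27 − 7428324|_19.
d_19(27, 7428324) = 1/2476099

Step 1 — x − y = 27 − 7428324 = -7428297. Step 2 — v_19(-7428297) = 5 (factor: -7428297 = −(19^5 · 3); the sign does not affect v_p). Step 3 — |x − y|_19 = 19^{-5} = 1/2476099.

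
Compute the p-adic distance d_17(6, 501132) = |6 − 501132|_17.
d_17(6, 501132) = 1/83521

Step 1 — x − y = 6 − 501132 = -501126. Step 2 — v_17(-501126) = 4 (factor: -501126 = −(17^4 · 6); the sign does not affect v_p). Step 3 — |x − y|_17 = 17^{-4} = 1/83521.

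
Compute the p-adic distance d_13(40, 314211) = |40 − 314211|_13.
d_13(40, 314211) = 1/28561

Step 1 — x − y = 40 − 314211 = -314171. Step 2 — v_13(-314171) = 4 (factor: -314171 = −(13^4 · 11); the sign does not affect v_p). Step 3 — |x − y|_13 = 13^{-4} = 1/28561.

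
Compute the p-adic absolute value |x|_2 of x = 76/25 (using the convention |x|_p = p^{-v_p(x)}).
|76/25|_2 = 1/4

Step 1 — compute v_2(x) by factoring powers of 2 out of the numerator and denominator: v_2(76/25) = 2. Step 2 — apply |x|_p = p^{-v_p(x)} = 2^{-2} = 1/4.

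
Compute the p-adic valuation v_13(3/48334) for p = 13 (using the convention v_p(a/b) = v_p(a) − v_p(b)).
v_13(3/48334) = -3

Factor powers of 13 from the numerator and denominator of the reduced fraction: 3 = 13^0 · 3 and 48334 = 13^3 · 22. Apply v_p(a/b) = v_p(a) − v_p(b): v_13(3/48334) = 0 − 3 = -3.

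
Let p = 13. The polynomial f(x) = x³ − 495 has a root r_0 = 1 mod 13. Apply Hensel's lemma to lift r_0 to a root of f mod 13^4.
r_3 = 20164 (mod 28561)

Hensel: r_{i+1} = r_i − f(r_i)/f′(r_i) mod 13^{i+2}, where f′(x) = 3x². Iterate:
  r_0 = 1 (mod 13)
  r_1 = 53 (mod 169)
  r_2 = 391 (mod 2197)
  r_3 = 20164 (mod 28561)
Final: r = 20164 with f(r) ≡ 0 mod 13^4.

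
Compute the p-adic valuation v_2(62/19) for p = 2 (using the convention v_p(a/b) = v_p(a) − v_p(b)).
v_2(62/19) = 1

Factor powers of 2 from the numerator and denominator of the reduced fraction: 62 = 2^1 · 31 and 19 = 2^0 · 19. Apply v_p(a/b) = v_p(a) − v_p(b): v_2(62/19) = 1 − 0 = 1.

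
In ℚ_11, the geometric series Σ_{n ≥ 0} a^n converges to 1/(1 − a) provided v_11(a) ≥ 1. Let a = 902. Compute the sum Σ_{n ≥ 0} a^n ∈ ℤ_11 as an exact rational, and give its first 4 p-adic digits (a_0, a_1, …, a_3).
Σ a^n = 1/(1 − a) = -1/901;  first 4 digits = (1, 5, 10, 10)

v_11(a) = 1 ≥ 1, so the series converges in ℤ_11 to 1/(1 − a) = 1/(1 − 902) = -1/901. Expand this rational in ℤ_11: compute digits iteratively via d_i = x_i mod 11, x_{i+1} = (x_i − d_i)/11. The first 4 digits are (1, 5, 10, 10).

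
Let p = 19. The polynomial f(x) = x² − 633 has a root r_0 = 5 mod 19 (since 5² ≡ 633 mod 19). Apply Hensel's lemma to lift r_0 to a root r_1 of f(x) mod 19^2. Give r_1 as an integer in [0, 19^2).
r_1 = 138 (mod 361)

Hensel's recurrence: r_{i+1} = r_i − f(r_i)·(f′(r_i))^{-1} mod 19^{i+2}, with f′(x) = 2x. Iterate:
  r_0 = 5 (mod 19)
  r_1 = 138 (mod 361)
Final: r_1 = 138, and one checks f(r_1) ≡ 0 mod 19^2.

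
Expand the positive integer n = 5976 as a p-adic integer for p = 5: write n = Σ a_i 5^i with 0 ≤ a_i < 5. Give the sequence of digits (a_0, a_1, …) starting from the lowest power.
(a_0, a_1, …) = (1, 0, 4, 2, 4, 1)

Repeated division by 5 gives the digits low-to-high: 5976 = 1 + 4·5^2 + 2·5^3 + 4·5^4 + 1·5^5. Digit sequence: (1, 0, 4, 2, 4, 1).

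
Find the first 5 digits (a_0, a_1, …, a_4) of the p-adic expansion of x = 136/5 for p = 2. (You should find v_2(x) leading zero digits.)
(a_0, …, a_4) = (0, 0, 0, 1, 0)

v_2(136/5) = 3, so a_0 = ... = a_2 = 0. Factor out: x = 2^3 · u with u = 17/5 a unit in ℤ_2. Expand u iteratively via a_{v+i} = u_i mod 2, u_{i+1} = (u_i − a_{v+i})/2:
  u_0 = 17/5;  a_3 = 1;  u_1 = (u_0 − 1)/2 = 6/5
  u_1 = 6/5;  a_4 = 0;  u_2 = (u_1 − 0)/2 = 3/5
Digits: (0, 0, 0, 1, 0).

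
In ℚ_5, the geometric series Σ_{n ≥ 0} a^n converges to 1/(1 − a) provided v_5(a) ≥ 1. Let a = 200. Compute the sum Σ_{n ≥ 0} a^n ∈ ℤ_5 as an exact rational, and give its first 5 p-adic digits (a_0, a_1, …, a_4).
Σ a^n = 1/(1 − a) = -1/199;  first 5 digits = (1, 0, 3, 1, 4)

v_5(a) = 2 ≥ 1, so the series converges in ℤ_5 to 1/(1 − a) = 1/(1 − 200) = -1/199. Expand this rational in ℤ_5: compute digits iteratively via d_i = x_i mod 5, x_{i+1} = (x_i − d_i)/5. The first 5 digits are (1, 0, 3, 1, 4).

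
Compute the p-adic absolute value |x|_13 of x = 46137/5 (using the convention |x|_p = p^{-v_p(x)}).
|46137/5|_13 = 1/2197

Step 1 — compute v_13(x) by factoring powers of 13 out of the numerator and denominator: v_13(46137/5) = 3. Step 2 — apply |x|_p = p^{-v_p(x)} = 13^{-3} = 1/2197.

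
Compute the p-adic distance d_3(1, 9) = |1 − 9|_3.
d_3(1, 9) = 1

Step 1 — x − y = 1 − 9 = -8. Step 2 — v_3(-8) = 0 (factor: -8 = −(3^0 · 8); the sign does not affect v_p). Step 3 — |x − y|_3 = 3^{0} = 1.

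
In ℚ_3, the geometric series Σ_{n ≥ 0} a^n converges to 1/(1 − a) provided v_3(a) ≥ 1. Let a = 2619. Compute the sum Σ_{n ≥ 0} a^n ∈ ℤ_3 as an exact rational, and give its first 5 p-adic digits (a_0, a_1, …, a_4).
Σ a^n = 1/(1 − a) = -1/2618;  first 5 digits = (1, 0, 0, 1, 2)

v_3(a) = 3 ≥ 1, so the series converges in ℤ_3 to 1/(1 − a) = 1/(1 − 2619) = -1/2618. Expand this rational in ℤ_3: compute digits iteratively via d_i = x_i mod 3, x_{i+1} = (x_i − d_i)/3. The first 5 digits are (1, 0, 0, 1, 2).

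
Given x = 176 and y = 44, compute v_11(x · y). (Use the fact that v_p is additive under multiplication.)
v_11(7744) = 2

v_p(x) = 1 (factor: 176 = 11^1 · 16); v_p(y) = 1 (factor: 44 = 11^1 · 4). Additivity: v_p(xy) = v_p(x) + v_p(y) = 1 + 1 = 2. (Direct check: xy = 7744 = 11^2 · (64).)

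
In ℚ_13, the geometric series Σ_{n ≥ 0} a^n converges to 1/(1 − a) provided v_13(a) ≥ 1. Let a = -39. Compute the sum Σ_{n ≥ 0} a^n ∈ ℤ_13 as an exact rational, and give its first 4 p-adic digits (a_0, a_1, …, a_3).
Σ a^n = 1/(1 − a) = 1/40;  first 4 digits = (1, 10, 8, 12)

v_13(a) = 1 ≥ 1, so the series converges in ℤ_13 to 1/(1 − a) = 1/(1 − (-39)) = 1/40. Expand this rational in ℤ_13: compute digits iteratively via d_i = x_i mod 13, x_{i+1} = (x_i − d_i)/13. The first 4 digits are (1, 10, 8, 12).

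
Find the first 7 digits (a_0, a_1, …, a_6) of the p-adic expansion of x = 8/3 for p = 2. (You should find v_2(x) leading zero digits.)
(a_0, …, a_6) = (0, 0, 0, 1, 1, 0, 1)

v_2(8/3) = 3, so a_0 = ... = a_2 = 0. Factor out: x = 2^3 · u with u = 1/3 a unit in ℤ_2. Expand u iteratively via a_{v+i} = u_i mod 2, u_{i+1} = (u_i − a_{v+i})/2:
  u_0 = 1/3;  a_3 = 1;  u_1 = (u_0 − 1)/2 = -1/3
  u_1 = -1/3;  a_4 = 1;  u_2 = (u_1 − 1)/2 = -2/3
  u_2 = -2/3;  a_5 = 0;  u_3 = (u_2 − 0)/2 = -1/3
  u_3 = -1/3;  a_6 = 1;  u_4 = (u_3 − 1)/2 = -2/3
Digits: (0, 0, 0, 1, 1, 0, 1).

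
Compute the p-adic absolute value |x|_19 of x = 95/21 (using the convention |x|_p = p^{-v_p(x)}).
|95/21|_19 = 1/19

Step 1 — compute v_19(x) by factoring powers of 19 out of the numerator and denominator: v_19(95/21) = 1. Step 2 — apply |x|_p = p^{-v_p(x)} = 19^{-1} = 1/19.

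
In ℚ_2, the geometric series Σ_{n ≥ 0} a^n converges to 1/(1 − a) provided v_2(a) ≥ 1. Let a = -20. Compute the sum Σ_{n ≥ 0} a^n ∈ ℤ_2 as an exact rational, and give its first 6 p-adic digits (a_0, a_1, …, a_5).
Σ a^n = 1/(1 − a) = 1/21;  first 6 digits = (1, 0, 1, 1, 1, 1)

v_2(a) = 2 ≥ 1, so the series converges in ℤ_2 to 1/(1 − a) = 1/(1 − (-20)) = 1/21. Expand this rational in ℤ_2: compute digits iteratively via d_i = x_i mod 2, x_{i+1} = (x_i − d_i)/2. The first 6 digits are (1, 0, 1, 1, 1, 1).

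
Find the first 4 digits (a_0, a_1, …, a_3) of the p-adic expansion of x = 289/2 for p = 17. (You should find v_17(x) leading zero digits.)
(a_0, …, a_3) = (0, 0, 9, 8)

v_17(289/2) = 2, so a_0 = ... = a_1 = 0. Factor out: x = 17^2 · u with u = 1/2 a unit in ℤ_17. Expand u iteratively via a_{v+i} = u_i mod 17, u_{i+1} = (u_i − a_{v+i})/17:
  u_0 = 1/2;  a_2 = 9;  u_1 = (u_0 − 9)/17 = -1/2
  u_1 = -1/2;  a_3 = 8;  u_2 = (u_1 − 8)/17 = -1/2
Digits: (0, 0, 9, 8).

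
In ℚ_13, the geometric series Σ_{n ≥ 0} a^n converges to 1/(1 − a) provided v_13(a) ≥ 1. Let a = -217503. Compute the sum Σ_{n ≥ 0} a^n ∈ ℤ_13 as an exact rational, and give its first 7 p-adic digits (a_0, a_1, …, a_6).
Σ a^n = 1/(1 − a) = 1/217504;  first 7 digits = (1, 0, 0, 5, 5, 12, 11)

v_13(a) = 3 ≥ 1, so the series converges in ℤ_13 to 1/(1 − a) = 1/(1 − (-217503)) = 1/217504. Expand this rational in ℤ_13: compute digits iteratively via d_i = x_i mod 13, x_{i+1} = (x_i − d_i)/13. The first 7 digits are (1, 0, 0, 5, 5, 12, 11).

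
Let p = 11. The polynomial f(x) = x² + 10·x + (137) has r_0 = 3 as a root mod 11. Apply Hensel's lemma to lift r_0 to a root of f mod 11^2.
r_1 = 113 (mod 121)

Hensel: r_{i+1} = r_i − f(r_i)·(f′(r_i))^{-1} mod 11^{i+2}, f′(x) = 2x + 10. Iterate:
  r_0 = 3 (mod 11)
  r_1 = 113 (mod 121)
Final: r = 113 satisfies f(r) ≡ 0 mod 11^2.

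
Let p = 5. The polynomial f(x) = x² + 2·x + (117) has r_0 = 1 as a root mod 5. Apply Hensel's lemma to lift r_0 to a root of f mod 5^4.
r_3 = 121 (mod 625)

Hensel: r_{i+1} = r_i − f(r_i)·(f′(r_i))^{-1} mod 5^{i+2}, f′(x) = 2x + 2. Iterate:
  r_0 = 1 (mod 5)
  r_1 = 21 (mod 25)
  r_2 = 121 (mod 125)
  r_3 = 121 (mod 625)
Final: r = 121 satisfies f(r) ≡ 0 mod 5^4.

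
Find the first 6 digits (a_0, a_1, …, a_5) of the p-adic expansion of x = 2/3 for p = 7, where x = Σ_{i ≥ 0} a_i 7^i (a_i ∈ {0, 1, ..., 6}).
(a_0, …, a_5) = (3, 2, 2, 2, 2, 2)

v_7(2/3) = 0 (numerator and denominator both coprime to 7), so x ∈ ℤ_7^×. Compute digits iteratively via a_i = x_i mod 7, x_{i+1} = (x_i − a_i)/7, with x_0 = x:
  x_0 = 2/3;  a_0 = 3;  x_1 = (x_0 − 3)/7 = -1/3
  x_1 = -1/3;  a_1 = 2;  x_2 = (x_1 − 2)/7 = -1/3
  x_2 = -1/3;  a_2 = 2;  x_3 = (x_2 − 2)/7 = -1/3
  x_3 = -1/3;  a_3 = 2;  x_4 = (x_3 − 2)/7 = -1/3
  x_4 = -1/3;  a_4 = 2;  x_5 = (x_4 − 2)/7 = -1/3
  x_5 = -1/3;  a_5 = 2;  x_6 = (x_5 − 2)/7 = -1/3
Digits: (3, 2, 2, 2, 2, 2).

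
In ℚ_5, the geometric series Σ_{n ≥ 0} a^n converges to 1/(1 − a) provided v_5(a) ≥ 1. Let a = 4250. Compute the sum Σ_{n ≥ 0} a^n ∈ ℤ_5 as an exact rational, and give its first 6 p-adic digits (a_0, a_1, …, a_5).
Σ a^n = 1/(1 − a) = -1/4249;  first 6 digits = (1, 0, 0, 4, 1, 1)

v_5(a) = 3 ≥ 1, so the series converges in ℤ_5 to 1/(1 − a) = 1/(1 − 4250) = -1/4249. Expand this rational in ℤ_5: compute digits iteratively via d_i = x_i mod 5, x_{i+1} = (x_i − d_i)/5. The first 6 digits are (1, 0, 0, 4, 1, 1).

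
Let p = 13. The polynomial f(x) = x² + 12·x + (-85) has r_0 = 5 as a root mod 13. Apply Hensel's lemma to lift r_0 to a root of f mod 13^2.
r_1 = 5 (mod 169)

Hensel: r_{i+1} = r_i − f(r_i)·(f′(r_i))^{-1} mod 13^{i+2}, f′(x) = 2x + 12. Iterate:
  r_0 = 5 (mod 13)
  r_1 = 5 (mod 169)
Final: r = 5 satisfies f(r) ≡ 0 mod 13^2.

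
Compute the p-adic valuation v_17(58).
v_17(58) = 0

v_17(n) is the largest exponent k such that 17^k divides n. Factor out: 58 = 17^0 · 58. (Sign doesn't affect v_p.) So v_17(58) = 0.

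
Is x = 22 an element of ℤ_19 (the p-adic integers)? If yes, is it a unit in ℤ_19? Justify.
x ∈ ℤ_19^× (unit); v_19(x) = 0

ℤ_19 = {x ∈ ℚ_19 : v_19(x) ≥ 0} and ℤ_19^× = {x ∈ ℤ_19 : v_19(x) = 0}. Here v_19(22) = v_19(num) − v_19(den) = 0; compare against these criteria.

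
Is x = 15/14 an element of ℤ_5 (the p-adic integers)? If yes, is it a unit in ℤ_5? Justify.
x ∈ ℤ_5 but not a unit; v_5(x) = 1 > 0

ℤ_5 = {x ∈ ℚ_5 : v_5(x) ≥ 0} and ℤ_5^× = {x ∈ ℤ_5 : v_5(x) = 0}. Here v_5(15/14) = v_5(num) − v_5(den) = 1; compare against these criteria.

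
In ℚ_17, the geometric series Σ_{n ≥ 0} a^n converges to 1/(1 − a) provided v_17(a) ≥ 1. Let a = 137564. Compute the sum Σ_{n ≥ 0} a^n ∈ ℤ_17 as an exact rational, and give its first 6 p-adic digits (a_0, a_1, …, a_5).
Σ a^n = 1/(1 − a) = -1/137563;  first 6 digits = (1, 0, 0, 11, 1, 0)

v_17(a) = 3 ≥ 1, so the series converges in ℤ_17 to 1/(1 − a) = 1/(1 − 137564) = -1/137563. Expand this rational in ℤ_17: compute digits iteratively via d_i = x_i mod 17, x_{i+1} = (x_i − d_i)/17. The first 6 digits are (1, 0, 0, 11, 1, 0).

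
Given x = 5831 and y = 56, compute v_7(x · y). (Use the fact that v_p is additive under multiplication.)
v_7(326536) = 4

v_p(x) = 3 (factor: 5831 = 7^3 · 17); v_p(y) = 1 (factor: 56 = 7^1 · 8). Additivity: v_p(xy) = v_p(x) + v_p(y) = 3 + 1 = 4. (Direct check: xy = 326536 = 7^4 · (136).)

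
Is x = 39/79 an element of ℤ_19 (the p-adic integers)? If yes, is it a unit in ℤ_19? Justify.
x ∈ ℤ_19^× (unit); v_19(x) = 0

ℤ_19 = {x ∈ ℚ_19 : v_19(x) ≥ 0} and ℤ_19^× = {x ∈ ℤ_19 : v_19(x) = 0}. Here v_19(39/79) = v_19(num) − v_19(den) = 0; compare against these criteria.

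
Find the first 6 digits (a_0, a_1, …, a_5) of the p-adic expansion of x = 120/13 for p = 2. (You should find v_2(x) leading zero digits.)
(a_0, …, a_5) = (0, 0, 0, 1, 1, 0)

v_2(120/13) = 3, so a_0 = ... = a_2 = 0. Factor out: x = 2^3 · u with u = 15/13 a unit in ℤ_2. Expand u iteratively via a_{v+i} = u_i mod 2, u_{i+1} = (u_i − a_{v+i})/2:
  u_0 = 15/13;  a_3 = 1;  u_1 = (u_0 − 1)/2 = 1/13
  u_1 = 1/13;  a_4 = 1;  u_2 = (u_1 − 1)/2 = -6/13
  u_2 = -6/13;  a_5 = 0;  u_3 = (u_2 − 0)/2 = -3/13
Digits: (0, 0, 0, 1, 1, 0).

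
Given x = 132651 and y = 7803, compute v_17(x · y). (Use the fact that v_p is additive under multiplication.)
v_17(1035075753) = 5

v_p(x) = 3 (factor: 132651 = 17^3 · 27); v_p(y) = 2 (factor: 7803 = 17^2 · 27). Additivity: v_p(xy) = v_p(x) + v_p(y) = 3 + 2 = 5. (Direct check: xy = 1035075753 = 17^5 · (729).)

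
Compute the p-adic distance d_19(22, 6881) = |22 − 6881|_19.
d_19(22, 6881) = 1/6859

Step 1 — x − y = 22 − 6881 = -6859. Step 2 — v_19(-6859) = 3 (factor: -6859 = −(19^3 · 1); the sign does not affect v_p). Step 3 — |x − y|_19 = 19^{-3} = 1/6859.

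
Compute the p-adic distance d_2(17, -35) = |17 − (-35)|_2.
d_2(17, -35) = 1/4

Step 1 — x − y = 17 − (-35) = 52. Step 2 — v_2(52) = 2 (factor: 52 = (2^2 · 13); the sign does not affect v_p). Step 3 — |x − y|_2 = 2^{-2} = 1/4.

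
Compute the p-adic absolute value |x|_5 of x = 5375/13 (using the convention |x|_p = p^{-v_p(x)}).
|5375/13|_5 = 1/125

Step 1 — compute v_5(x) by factoring powers of 5 out of the numerator and denominator: v_5(5375/13) = 3. Step 2 — apply |x|_p = p^{-v_p(x)} = 5^{-3} = 1/125.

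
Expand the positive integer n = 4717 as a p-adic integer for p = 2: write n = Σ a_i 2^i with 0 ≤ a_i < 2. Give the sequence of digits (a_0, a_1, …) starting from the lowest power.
(a_0, a_1, …) = (1, 0, 1, 1, 0, 1, 1, 0, 0, 1, 0, 0, 1)

Repeated division by 2 gives the digits low-to-high: 4717 = 1 + 1·2^2 + 1·2^3 + 1·2^5 + 1·2^6 + 1·2^9 + 1·2^12. Digit sequence: (1, 0, 1, 1, 0, 1, 1, 0, 0, 1, 0, 0, 1).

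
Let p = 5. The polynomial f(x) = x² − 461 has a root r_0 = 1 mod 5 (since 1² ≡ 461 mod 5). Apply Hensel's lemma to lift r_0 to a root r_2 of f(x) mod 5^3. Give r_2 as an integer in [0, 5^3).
r_2 = 31 (mod 125)

Hensel's recurrence: r_{i+1} = r_i − f(r_i)·(f′(r_i))^{-1} mod 5^{i+2}, with f′(x) = 2x. Iterate:
  r_0 = 1 (mod 5)
  r_1 = 6 (mod 25)
  r_2 = 31 (mod 125)
Final: r_2 = 31, and one checks f(r_2) ≡ 0 mod 5^3.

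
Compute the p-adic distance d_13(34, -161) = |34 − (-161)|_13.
d_13(34, -161) = 1/13

Step 1 — x − y = 34 − (-161) = 195. Step 2 — v_13(195) = 1 (factor: 195 = (13^1 · 15); the sign does not affect v_p). Step 3 — |x − y|_13 = 13^{-1} = 1/13.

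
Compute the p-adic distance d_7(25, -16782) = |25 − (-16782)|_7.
d_7(25, -16782) = 1/16807

Step 1 — x − y = 25 − (-16782) = 16807. Step 2 — v_7(16807) = 5 (factor: 16807 = (7^5 · 1); the sign does not affect v_p). Step 3 — |x − y|_7 = 7^{-5} = 1/16807.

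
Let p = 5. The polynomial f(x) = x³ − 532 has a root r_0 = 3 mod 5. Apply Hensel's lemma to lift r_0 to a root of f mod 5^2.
r_1 = 18 (mod 25)

Hensel: r_{i+1} = r_i − f(r_i)/f′(r_i) mod 5^{i+2}, where f′(x) = 3x². Iterate:
  r_0 = 3 (mod 5)
  r_1 = 18 (mod 25)
Final: r = 18 with f(r) ≡ 0 mod 5^2.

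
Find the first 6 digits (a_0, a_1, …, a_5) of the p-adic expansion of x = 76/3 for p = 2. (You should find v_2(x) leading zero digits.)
(a_0, …, a_5) = (0, 0, 1, 0, 0, 0)

v_2(76/3) = 2, so a_0 = ... = a_1 = 0. Factor out: x = 2^2 · u with u = 19/3 a unit in ℤ_2. Expand u iteratively via a_{v+i} = u_i mod 2, u_{i+1} = (u_i − a_{v+i})/2:
  u_0 = 19/3;  a_2 = 1;  u_1 = (u_0 − 1)/2 = 8/3
  u_1 = 8/3;  a_3 = 0;  u_2 = (u_1 − 0)/2 = 4/3
  u_2 = 4/3;  a_4 = 0;  u_3 = (u_2 − 0)/2 = 2/3
  u_3 = 2/3;  a_5 = 0;  u_4 = (u_3 − 0)/2 = 1/3
Digits: (0, 0, 1, 0, 0, 0).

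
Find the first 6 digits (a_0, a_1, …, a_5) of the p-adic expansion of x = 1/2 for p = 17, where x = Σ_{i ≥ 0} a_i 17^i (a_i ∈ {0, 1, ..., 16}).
(a_0, …, a_5) = (9, 8, 8, 8, 8, 8)

v_17(1/2) = 0 (numerator and denominator both coprime to 17), so x ∈ ℤ_17^×. Compute digits iteratively via a_i = x_i mod 17, x_{i+1} = (x_i − a_i)/17, with x_0 = x:
  x_0 = 1/2;  a_0 = 9;  x_1 = (x_0 − 9)/17 = -1/2
  x_1 = -1/2;  a_1 = 8;  x_2 = (x_1 − 8)/17 = -1/2
  x_2 = -1/2;  a_2 = 8;  x_3 = (x_2 − 8)/17 = -1/2
  x_3 = -1/2;  a_3 = 8;  x_4 = (x_3 − 8)/17 = -1/2
  x_4 = -1/2;  a_4 = 8;  x_5 = (x_4 − 8)/17 = -1/2
  x_5 = -1/2;  a_5 = 8;  x_6 = (x_5 − 8)/17 = -1/2
Digits: (9, 8, 8, 8, 8, 8).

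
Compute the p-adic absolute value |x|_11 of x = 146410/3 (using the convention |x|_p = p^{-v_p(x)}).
|146410/3|_11 = 1/14641

Step 1 — compute v_11(x) by factoring powers of 11 out of the numerator and denominator: v_11(146410/3) = 4. Step 2 — apply |x|_p = p^{-v_p(x)} = 11^{-4} = 1/14641.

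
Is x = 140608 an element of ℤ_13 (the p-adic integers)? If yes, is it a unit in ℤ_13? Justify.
x ∈ ℤ_13 but not a unit; v_13(x) = 3 > 0

ℤ_13 = {x ∈ ℚ_13 : v_13(x) ≥ 0} and ℤ_13^× = {x ∈ ℤ_13 : v_13(x) = 0}. Here v_13(140608) = v_13(num) − v_13(den) = 3; compare against these criteria.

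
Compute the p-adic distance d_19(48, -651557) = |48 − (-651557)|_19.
d_19(48, -651557) = 1/130321

Step 1 — x − y = 48 − (-651557) = 651605. Step 2 — v_19(651605) = 4 (factor: 651605 = (19^4 · 5); the sign does not affect v_p). Step 3 — |x − y|_19 = 19^{-4} = 1/130321.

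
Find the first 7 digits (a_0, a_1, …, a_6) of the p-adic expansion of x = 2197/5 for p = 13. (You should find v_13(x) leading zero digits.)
(a_0, …, a_6) = (0, 0, 0, 8, 2, 5, 10)

v_13(2197/5) = 3, so a_0 = ... = a_2 = 0. Factor out: x = 13^3 · u with u = 1/5 a unit in ℤ_13. Expand u iteratively via a_{v+i} = u_i mod 13, u_{i+1} = (u_i − a_{v+i})/13:
  u_0 = 1/5;  a_3 = 8;  u_1 = (u_0 − 8)/13 = -3/5
  u_1 = -3/5;  a_4 = 2;  u_2 = (u_1 − 2)/13 = -1/5
  u_2 = -1/5;  a_5 = 5;  u_3 = (u_2 − 5)/13 = -2/5
  u_3 = -2/5;  a_6 = 10;  u_4 = (u_3 − 10)/13 = -4/5
Digits: (0, 0, 0, 8, 2, 5, 10).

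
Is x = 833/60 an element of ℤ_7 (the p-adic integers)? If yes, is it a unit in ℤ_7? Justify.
x ∈ ℤ_7 but not a unit; v_7(x) = 2 > 0

ℤ_7 = {x ∈ ℚ_7 : v_7(x) ≥ 0} and ℤ_7^× = {x ∈ ℤ_7 : v_7(x) = 0}. Here v_7(833/60) = v_7(num) − v_7(den) = 2; compare against these criteria.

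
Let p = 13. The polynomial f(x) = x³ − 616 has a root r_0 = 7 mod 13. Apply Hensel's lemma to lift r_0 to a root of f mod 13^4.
r_3 = 20313 (mod 28561)

Hensel: r_{i+1} = r_i − f(r_i)/f′(r_i) mod 13^{i+2}, where f′(x) = 3x². Iterate:
  r_0 = 7 (mod 13)
  r_1 = 33 (mod 169)
  r_2 = 540 (mod 2197)
  r_3 = 20313 (mod 28561)
Final: r = 20313 with f(r) ≡ 0 mod 13^4.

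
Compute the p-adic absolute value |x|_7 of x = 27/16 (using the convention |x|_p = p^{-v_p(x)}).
|27/16|_7 = 1

Step 1 — compute v_7(x) by factoring powers of 7 out of the numerator and denominator: v_7(27/16) = 0. Step 2 — apply |x|_p = p^{-v_p(x)} = 7^{0} = 1.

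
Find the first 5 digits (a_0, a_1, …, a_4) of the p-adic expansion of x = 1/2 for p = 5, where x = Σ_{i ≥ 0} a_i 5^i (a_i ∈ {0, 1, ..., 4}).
(a_0, …, a_4) = (3, 2, 2, 2, 2)

v_5(1/2) = 0 (numerator and denominator both coprime to 5), so x ∈ ℤ_5^×. Compute digits iteratively via a_i = x_i mod 5, x_{i+1} = (x_i − a_i)/5, with x_0 = x:
  x_0 = 1/2;  a_0 = 3;  x_1 = (x_0 − 3)/5 = -1/2
  x_1 = -1/2;  a_1 = 2;  x_2 = (x_1 − 2)/5 = -1/2
  x_2 = -1/2;  a_2 = 2;  x_3 = (x_2 − 2)/5 = -1/2
  x_3 = -1/2;  a_3 = 2;  x_4 = (x_3 − 2)/5 = -1/2
  x_4 = -1/2;  a_4 = 2;  x_5 = (x_4 − 2)/5 = -1/2
Digits: (3, 2, 2, 2, 2).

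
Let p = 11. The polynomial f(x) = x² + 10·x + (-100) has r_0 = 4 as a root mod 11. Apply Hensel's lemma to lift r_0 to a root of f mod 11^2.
r_1 = 114 (mod 121)

Hensel: r_{i+1} = r_i − f(r_i)·(f′(r_i))^{-1} mod 11^{i+2}, f′(x) = 2x + 10. Iterate:
  r_0 = 4 (mod 11)
  r_1 = 114 (mod 121)
Final: r = 114 satisfies f(r) ≡ 0 mod 11^2.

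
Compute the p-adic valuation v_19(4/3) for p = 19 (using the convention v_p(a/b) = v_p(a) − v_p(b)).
v_19(4/3) = 0

Factor powers of 19 from the numerator and denominator of the reduced fraction: 4 = 19^0 · 4 and 3 = 19^0 · 3. Apply v_p(a/b) = v_p(a) − v_p(b): v_19(4/3) = 0 − 0 = 0.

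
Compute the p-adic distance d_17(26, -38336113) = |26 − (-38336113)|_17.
d_17(26, -38336113) = 1/1419857

Step 1 — x − y = 26 − (-38336113) = 38336139. Step 2 — v_17(38336139) = 5 (factor: 38336139 = (17^5 · 27); the sign does not affect v_p). Step 3 — |x − y|_17 = 17^{-5} = 1/1419857.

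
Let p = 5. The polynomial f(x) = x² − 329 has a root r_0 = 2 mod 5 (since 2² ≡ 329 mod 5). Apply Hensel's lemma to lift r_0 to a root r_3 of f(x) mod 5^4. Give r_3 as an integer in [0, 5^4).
r_3 = 552 (mod 625)

Hensel's recurrence: r_{i+1} = r_i − f(r_i)·(f′(r_i))^{-1} mod 5^{i+2}, with f′(x) = 2x. Iterate:
  r_0 = 2 (mod 5)
  r_1 = 2 (mod 25)
  r_2 = 52 (mod 125)
  r_3 = 552 (mod 625)
Final: r_3 = 552, and one checks f(r_3) ≡ 0 mod 5^4.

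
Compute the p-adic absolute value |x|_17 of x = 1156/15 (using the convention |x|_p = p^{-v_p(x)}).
|1156/15|_17 = 1/289

Step 1 — compute v_17(x) by factoring powers of 17 out of the numerator and denominator: v_17(1156/15) = 2. Step 2 — apply |x|_p = p^{-v_p(x)} = 17^{-2} = 1/289.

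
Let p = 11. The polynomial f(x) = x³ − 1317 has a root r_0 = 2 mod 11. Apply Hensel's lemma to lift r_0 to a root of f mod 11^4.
r_3 = 9297 (mod 14641)

Hensel: r_{i+1} = r_i − f(r_i)/f′(r_i) mod 11^{i+2}, where f′(x) = 3x². Iterate:
  r_0 = 2 (mod 11)
  r_1 = 101 (mod 121)
  r_2 = 1311 (mod 1331)
  r_3 = 9297 (mod 14641)
Final: r = 9297 with f(r) ≡ 0 mod 11^4.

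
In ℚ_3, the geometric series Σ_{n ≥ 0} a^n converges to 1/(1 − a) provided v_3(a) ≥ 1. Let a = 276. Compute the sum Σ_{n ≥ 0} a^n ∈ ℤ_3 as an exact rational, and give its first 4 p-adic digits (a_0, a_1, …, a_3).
Σ a^n = 1/(1 − a) = -1/275;  first 4 digits = (1, 2, 1, 1)

v_3(a) = 1 ≥ 1, so the series converges in ℤ_3 to 1/(1 − a) = 1/(1 − 276) = -1/275. Expand this rational in ℤ_3: compute digits iteratively via d_i = x_i mod 3, x_{i+1} = (x_i − d_i)/3. The first 4 digits are (1, 2, 1, 1).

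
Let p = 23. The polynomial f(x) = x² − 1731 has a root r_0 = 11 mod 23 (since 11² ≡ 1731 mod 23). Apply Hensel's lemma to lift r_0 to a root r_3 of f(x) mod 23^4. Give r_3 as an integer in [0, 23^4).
r_3 = 34902 (mod 279841)

Hensel's recurrence: r_{i+1} = r_i − f(r_i)·(f′(r_i))^{-1} mod 23^{i+2}, with f′(x) = 2x. Iterate:
  r_0 = 11 (mod 23)
  r_1 = 517 (mod 529)
  r_2 = 10568 (mod 12167)
  r_3 = 34902 (mod 279841)
Final: r_3 = 34902, and one checks f(r_3) ≡ 0 mod 23^4.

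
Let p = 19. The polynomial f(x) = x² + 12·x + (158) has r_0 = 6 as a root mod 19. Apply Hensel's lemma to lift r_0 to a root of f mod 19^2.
r_1 = 25 (mod 361)

Hensel: r_{i+1} = r_i − f(r_i)·(f′(r_i))^{-1} mod 19^{i+2}, f′(x) = 2x + 12. Iterate:
  r_0 = 6 (mod 19)
  r_1 = 25 (mod 361)
Final: r = 25 satisfies f(r) ≡ 0 mod 19^2.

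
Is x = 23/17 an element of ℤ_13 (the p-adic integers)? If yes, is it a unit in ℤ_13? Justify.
x ∈ ℤ_13^× (unit); v_13(x) = 0

ℤ_13 = {x ∈ ℚ_13 : v_13(x) ≥ 0} and ℤ_13^× = {x ∈ ℤ_13 : v_13(x) = 0}. Here v_13(23/17) = v_13(num) − v_13(den) = 0; compare against these criteria.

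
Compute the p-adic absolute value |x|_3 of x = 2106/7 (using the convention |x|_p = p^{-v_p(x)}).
|2106/7|_3 = 1/81

Step 1 — compute v_3(x) by factoring powers of 3 out of the numerator and denominator: v_3(2106/7) = 4. Step 2 — apply |x|_p = p^{-v_p(x)} = 3^{-4} = 1/81.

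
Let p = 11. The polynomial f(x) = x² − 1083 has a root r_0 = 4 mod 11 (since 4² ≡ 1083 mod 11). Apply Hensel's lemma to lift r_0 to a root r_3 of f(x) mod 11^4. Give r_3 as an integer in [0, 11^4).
r_3 = 2996 (mod 14641)

Hensel's recurrence: r_{i+1} = r_i − f(r_i)·(f′(r_i))^{-1} mod 11^{i+2}, with f′(x) = 2x. Iterate:
  r_0 = 4 (mod 11)
  r_1 = 92 (mod 121)
  r_2 = 334 (mod 1331)
  r_3 = 2996 (mod 14641)
Final: r_3 = 2996, and one checks f(r_3) ≡ 0 mod 11^4.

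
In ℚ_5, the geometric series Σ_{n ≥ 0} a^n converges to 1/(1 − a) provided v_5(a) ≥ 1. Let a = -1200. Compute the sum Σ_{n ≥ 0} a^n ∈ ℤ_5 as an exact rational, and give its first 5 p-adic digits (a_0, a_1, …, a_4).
Σ a^n = 1/(1 − a) = 1/1201;  first 5 digits = (1, 0, 2, 0, 2)

v_5(a) = 2 ≥ 1, so the series converges in ℤ_5 to 1/(1 − a) = 1/(1 − (-1200)) = 1/1201. Expand this rational in ℤ_5: compute digits iteratively via d_i = x_i mod 5, x_{i+1} = (x_i − d_i)/5. The first 5 digits are (1, 0, 2, 0, 2).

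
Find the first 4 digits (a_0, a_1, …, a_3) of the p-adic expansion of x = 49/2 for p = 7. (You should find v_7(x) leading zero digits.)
(a_0, …, a_3) = (0, 0, 4, 3)

v_7(49/2) = 2, so a_0 = ... = a_1 = 0. Factor out: x = 7^2 · u with u = 1/2 a unit in ℤ_7. Expand u iteratively via a_{v+i} = u_i mod 7, u_{i+1} = (u_i − a_{v+i})/7:
  u_0 = 1/2;  a_2 = 4;  u_1 = (u_0 − 4)/7 = -1/2
  u_1 = -1/2;  a_3 = 3;  u_2 = (u_1 − 3)/7 = -1/2
Digits: (0, 0, 4, 3).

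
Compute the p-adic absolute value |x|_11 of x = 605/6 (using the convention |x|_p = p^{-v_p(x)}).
|605/6|_11 = 1/121

Step 1 — compute v_11(x) by factoring powers of 11 out of the numerator and denominator: v_11(605/6) = 2. Step 2 — apply |x|_p = p^{-v_p(x)} = 11^{-2} = 1/121.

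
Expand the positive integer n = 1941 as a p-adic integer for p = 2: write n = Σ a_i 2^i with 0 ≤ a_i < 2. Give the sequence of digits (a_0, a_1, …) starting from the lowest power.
(a_0, a_1, …) = (1, 0, 1, 0, 1, 0, 0, 1, 1, 1, 1)

Repeated division by 2 gives the digits low-to-high: 1941 = 1 + 1·2^2 + 1·2^4 + 1·2^7 + 1·2^8 + 1·2^9 + 1·2^10. Digit sequence: (1, 0, 1, 0, 1, 0, 0, 1, 1, 1, 1).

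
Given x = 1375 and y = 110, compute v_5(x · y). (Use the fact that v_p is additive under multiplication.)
v_5(151250) = 4

v_p(x) = 3 (factor: 1375 = 5^3 · 11); v_p(y) = 1 (factor: 110 = 5^1 · 22). Additivity: v_p(xy) = v_p(x) + v_p(y) = 3 + 1 = 4. (Direct check: xy = 151250 = 5^4 · (242).)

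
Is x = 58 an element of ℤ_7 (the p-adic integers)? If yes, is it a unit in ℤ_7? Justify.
x ∈ ℤ_7^× (unit); v_7(x) = 0

ℤ_7 = {x ∈ ℚ_7 : v_7(x) ≥ 0} and ℤ_7^× = {x ∈ ℤ_7 : v_7(x) = 0}. Here v_7(58) = v_7(num) − v_7(den) = 0; compare against these criteria.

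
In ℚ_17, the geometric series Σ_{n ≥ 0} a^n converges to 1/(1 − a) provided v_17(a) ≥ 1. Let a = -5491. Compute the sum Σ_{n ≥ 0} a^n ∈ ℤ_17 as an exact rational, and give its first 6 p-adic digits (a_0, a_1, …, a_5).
Σ a^n = 1/(1 − a) = 1/5492;  first 6 digits = (1, 0, 15, 15, 3, 4)

v_17(a) = 2 ≥ 1, so the series converges in ℤ_17 to 1/(1 − a) = 1/(1 − (-5491)) = 1/5492. Expand this rational in ℤ_17: compute digits iteratively via d_i = x_i mod 17, x_{i+1} = (x_i − d_i)/17. The first 6 digits are (1, 0, 15, 15, 3, 4).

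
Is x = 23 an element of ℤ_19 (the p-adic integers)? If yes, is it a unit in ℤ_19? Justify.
x ∈ ℤ_19^× (unit); v_19(x) = 0

ℤ_19 = {x ∈ ℚ_19 : v_19(x) ≥ 0} and ℤ_19^× = {x ∈ ℤ_19 : v_19(x) = 0}. Here v_19(23) = v_19(num) − v_19(den) = 0; compare against these criteria.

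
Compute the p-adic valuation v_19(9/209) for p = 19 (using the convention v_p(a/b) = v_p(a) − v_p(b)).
v_19(9/209) = -1

Factor powers of 19 from the numerator and denominator of the reduced fraction: 9 = 19^0 · 9 and 209 = 19^1 · 11. Apply v_p(a/b) = v_p(a) − v_p(b): v_19(9/209) = 0 − 1 = -1.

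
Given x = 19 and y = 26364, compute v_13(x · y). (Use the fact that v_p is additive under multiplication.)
v_13(500916) = 3

v_p(x) = 0 (factor: 19 = 13^0 · 19); v_p(y) = 3 (factor: 26364 = 13^3 · 12). Additivity: v_p(xy) = v_p(x) + v_p(y) = 0 + 3 = 3. (Direct check: xy = 500916 = 13^3 · (228).)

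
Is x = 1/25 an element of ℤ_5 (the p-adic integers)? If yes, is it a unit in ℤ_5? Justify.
x ∉ ℤ_5 (v_5(x) = -2 < 0)

ℤ_5 = {x ∈ ℚ_5 : v_5(x) ≥ 0} and ℤ_5^× = {x ∈ ℤ_5 : v_5(x) = 0}. Here v_5(1/25) = v_5(num) − v_5(den) = -2; compare against these criteria.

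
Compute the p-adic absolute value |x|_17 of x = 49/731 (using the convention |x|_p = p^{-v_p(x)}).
|49/731|_17 = 17

Step 1 — compute v_17(x) by factoring powers of 17 out of the numerator and denominator: v_17(49/731) = -1. Step 2 — apply |x|_p = p^{-v_p(x)} = 17^{1} = 17.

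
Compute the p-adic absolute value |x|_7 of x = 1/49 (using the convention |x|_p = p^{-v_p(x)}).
|1/49|_7 = 49

Step 1 — compute v_7(x) by factoring powers of 7 out of the numerator and denominator: v_7(1/49) = -2. Step 2 — apply |x|_p = p^{-v_p(x)} = 7^{2} = 49.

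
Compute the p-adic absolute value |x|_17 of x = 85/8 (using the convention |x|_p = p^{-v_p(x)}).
|85/8|_17 = 1/17

Step 1 — compute v_17(x) by factoring powers of 17 out of the numerator and denominator: v_17(85/8) = 1. Step 2 — apply |x|_p = p^{-v_p(x)} = 17^{-1} = 1/17.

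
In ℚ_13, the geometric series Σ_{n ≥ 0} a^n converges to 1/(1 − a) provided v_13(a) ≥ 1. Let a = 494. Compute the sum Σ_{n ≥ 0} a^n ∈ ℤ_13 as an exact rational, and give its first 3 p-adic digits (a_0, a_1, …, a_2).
Σ a^n = 1/(1 − a) = -1/493;  first 3 digits = (1, 12, 3)

v_13(a) = 1 ≥ 1, so the series converges in ℤ_13 to 1/(1 − a) = 1/(1 − 494) = -1/493. Expand this rational in ℤ_13: compute digits iteratively via d_i = x_i mod 13, x_{i+1} = (x_i − d_i)/13. The first 3 digits are (1, 12, 3).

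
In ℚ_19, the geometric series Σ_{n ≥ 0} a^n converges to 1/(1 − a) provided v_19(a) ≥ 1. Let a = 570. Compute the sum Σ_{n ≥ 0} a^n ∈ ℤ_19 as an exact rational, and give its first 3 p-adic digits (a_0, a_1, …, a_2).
Σ a^n = 1/(1 − a) = -1/569;  first 3 digits = (1, 11, 8)

v_19(a) = 1 ≥ 1, so the series converges in ℤ_19 to 1/(1 − a) = 1/(1 − 570) = -1/569. Expand this rational in ℤ_19: compute digits iteratively via d_i = x_i mod 19, x_{i+1} = (x_i − d_i)/19. The first 3 digits are (1, 11, 8).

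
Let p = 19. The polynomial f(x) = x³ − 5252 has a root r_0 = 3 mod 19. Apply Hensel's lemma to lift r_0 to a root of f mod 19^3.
r_2 = 6026 (mod 6859)

Hensel: r_{i+1} = r_i − f(r_i)/f′(r_i) mod 19^{i+2}, where f′(x) = 3x². Iterate:
  r_0 = 3 (mod 19)
  r_1 = 250 (mod 361)
  r_2 = 6026 (mod 6859)
Final: r = 6026 with f(r) ≡ 0 mod 19^3.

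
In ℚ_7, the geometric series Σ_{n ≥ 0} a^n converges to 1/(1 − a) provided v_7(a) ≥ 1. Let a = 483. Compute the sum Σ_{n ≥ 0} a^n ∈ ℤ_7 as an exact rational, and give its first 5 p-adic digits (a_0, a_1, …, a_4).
Σ a^n = 1/(1 − a) = -1/482;  first 5 digits = (1, 6, 3, 1, 2)

v_7(a) = 1 ≥ 1, so the series converges in ℤ_7 to 1/(1 − a) = 1/(1 − 483) = -1/482. Expand this rational in ℤ_7: compute digits iteratively via d_i = x_i mod 7, x_{i+1} = (x_i − d_i)/7. The first 5 digits are (1, 6, 3, 1, 2).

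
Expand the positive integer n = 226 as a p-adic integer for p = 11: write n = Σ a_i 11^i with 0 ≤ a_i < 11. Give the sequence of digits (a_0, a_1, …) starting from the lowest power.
(a_0, a_1, …) = (6, 9, 1)

Repeated division by 11 gives the digits low-to-high: 226 = 6 + 9·11^1 + 1·11^2. Digit sequence: (6, 9, 1).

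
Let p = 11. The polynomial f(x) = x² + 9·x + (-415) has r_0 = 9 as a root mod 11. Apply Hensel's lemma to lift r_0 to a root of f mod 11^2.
r_1 = 108 (mod 121)

Hensel: r_{i+1} = r_i − f(r_i)·(f′(r_i))^{-1} mod 11^{i+2}, f′(x) = 2x + 9. Iterate:
  r_0 = 9 (mod 11)
  r_1 = 108 (mod 121)
Final: r = 108 satisfies f(r) ≡ 0 mod 11^2.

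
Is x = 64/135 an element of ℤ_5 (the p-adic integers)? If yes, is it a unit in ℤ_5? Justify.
x ∉ ℤ_5 (v_5(x) = -1 < 0)

ℤ_5 = {x ∈ ℚ_5 : v_5(x) ≥ 0} and ℤ_5^× = {x ∈ ℤ_5 : v_5(x) = 0}. Here v_5(64/135) = v_5(num) − v_5(den) = -1; compare against these criteria.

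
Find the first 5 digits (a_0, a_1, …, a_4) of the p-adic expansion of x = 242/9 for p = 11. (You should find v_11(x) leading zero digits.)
(a_0, …, a_4) = (0, 0, 10, 4, 2)

v_11(242/9) = 2, so a_0 = ... = a_1 = 0. Factor out: x = 11^2 · u with u = 2/9 a unit in ℤ_11. Expand u iteratively via a_{v+i} = u_i mod 11, u_{i+1} = (u_i − a_{v+i})/11:
  u_0 = 2/9;  a_2 = 10;  u_1 = (u_0 − 10)/11 = -8/9
  u_1 = -8/9;  a_3 = 4;  u_2 = (u_1 − 4)/11 = -4/9
  u_2 = -4/9;  a_4 = 2;  u_3 = (u_2 − 2)/11 = -2/9
Digits: (0, 0, 10, 4, 2).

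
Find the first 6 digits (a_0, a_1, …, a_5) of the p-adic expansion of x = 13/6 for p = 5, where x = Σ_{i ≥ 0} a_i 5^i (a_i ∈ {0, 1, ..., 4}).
(a_0, …, a_5) = (3, 4, 0, 4, 0, 4)

v_5(13/6) = 0 (numerator and denominator both coprime to 5), so x ∈ ℤ_5^×. Compute digits iteratively via a_i = x_i mod 5, x_{i+1} = (x_i − a_i)/5, with x_0 = x:
  x_0 = 13/6;  a_0 = 3;  x_1 = (x_0 − 3)/5 = -1/6
  x_1 = -1/6;  a_1 = 4;  x_2 = (x_1 − 4)/5 = -5/6
  x_2 = -5/6;  a_2 = 0;  x_3 = (x_2 − 0)/5 = -1/6
  x_3 = -1/6;  a_3 = 4;  x_4 = (x_3 − 4)/5 = -5/6
  x_4 = -5/6;  a_4 = 0;  x_5 = (x_4 − 0)/5 = -1/6
  x_5 = -1/6;  a_5 = 4;  x_6 = (x_5 − 4)/5 = -5/6
Digits: (3, 4, 0, 4, 0, 4).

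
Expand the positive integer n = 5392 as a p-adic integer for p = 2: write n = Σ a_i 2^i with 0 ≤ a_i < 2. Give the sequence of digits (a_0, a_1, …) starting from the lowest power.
(a_0, a_1, …) = (0, 0, 0, 0, 1, 0, 0, 0, 1, 0, 1, 0, 1)

Repeated division by 2 gives the digits low-to-high: 5392 = 1·2^4 + 1·2^8 + 1·2^10 + 1·2^12. Digit sequence: (0, 0, 0, 0, 1, 0, 0, 0, 1, 0, 1, 0, 1).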